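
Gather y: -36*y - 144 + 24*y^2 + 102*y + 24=24*y^2 + 66*y - 120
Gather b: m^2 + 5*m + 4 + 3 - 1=m^2 + 5*m + 6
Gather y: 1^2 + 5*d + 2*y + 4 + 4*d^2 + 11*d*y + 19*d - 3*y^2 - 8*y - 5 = 4*d^2 + 24*d - 3*y^2 + y*(11*d - 6)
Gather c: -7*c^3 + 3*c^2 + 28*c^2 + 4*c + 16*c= -7*c^3 + 31*c^2 + 20*c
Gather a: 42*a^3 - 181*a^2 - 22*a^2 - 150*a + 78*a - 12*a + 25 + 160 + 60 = 42*a^3 - 203*a^2 - 84*a + 245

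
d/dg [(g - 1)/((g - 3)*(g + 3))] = (-g^2 + 2*g - 9)/(g^4 - 18*g^2 + 81)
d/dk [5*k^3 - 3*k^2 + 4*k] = 15*k^2 - 6*k + 4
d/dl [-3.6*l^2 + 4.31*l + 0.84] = 4.31 - 7.2*l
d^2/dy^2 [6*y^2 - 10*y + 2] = 12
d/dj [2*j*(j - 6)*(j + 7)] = 6*j^2 + 4*j - 84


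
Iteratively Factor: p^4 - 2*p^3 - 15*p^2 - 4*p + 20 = (p - 5)*(p^3 + 3*p^2 - 4) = (p - 5)*(p + 2)*(p^2 + p - 2) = (p - 5)*(p - 1)*(p + 2)*(p + 2)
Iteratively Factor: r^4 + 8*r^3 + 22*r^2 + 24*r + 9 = (r + 3)*(r^3 + 5*r^2 + 7*r + 3) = (r + 1)*(r + 3)*(r^2 + 4*r + 3) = (r + 1)^2*(r + 3)*(r + 3)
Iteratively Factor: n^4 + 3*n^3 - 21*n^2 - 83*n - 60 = (n - 5)*(n^3 + 8*n^2 + 19*n + 12) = (n - 5)*(n + 4)*(n^2 + 4*n + 3) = (n - 5)*(n + 3)*(n + 4)*(n + 1)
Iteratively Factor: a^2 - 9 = (a + 3)*(a - 3)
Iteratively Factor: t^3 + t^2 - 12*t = (t - 3)*(t^2 + 4*t) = (t - 3)*(t + 4)*(t)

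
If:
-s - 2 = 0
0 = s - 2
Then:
No Solution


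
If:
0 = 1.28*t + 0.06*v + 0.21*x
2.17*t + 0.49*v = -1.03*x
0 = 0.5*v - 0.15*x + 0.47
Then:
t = -0.04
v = -0.80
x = 0.46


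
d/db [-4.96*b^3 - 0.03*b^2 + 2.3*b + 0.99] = -14.88*b^2 - 0.06*b + 2.3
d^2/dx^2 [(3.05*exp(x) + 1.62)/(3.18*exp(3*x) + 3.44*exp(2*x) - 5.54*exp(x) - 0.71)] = (123.37128*exp(6*x) + 247.532472*exp(5*x) + 445.958864*exp(4*x) + 167.24945*exp(3*x) - 15.005292*exp(2*x) + 53.550274*exp(x) - 4.834603)*exp(x)/(32.157432*exp(9*x) + 104.359968*exp(8*x) - 55.175544*exp(7*x) - 344.450836*exp(6*x) + 49.5224400000001*exp(5*x) + 366.581016*exp(4*x) - 84.036974*exp(3*x) - 60.170796*exp(2*x) - 8.378142*exp(x) - 0.357911)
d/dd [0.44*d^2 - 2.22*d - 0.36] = 0.88*d - 2.22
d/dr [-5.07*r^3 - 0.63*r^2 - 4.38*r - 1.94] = -15.21*r^2 - 1.26*r - 4.38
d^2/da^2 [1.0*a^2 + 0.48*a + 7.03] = 2.00000000000000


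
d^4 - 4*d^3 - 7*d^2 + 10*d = d*(d - 5)*(d - 1)*(d + 2)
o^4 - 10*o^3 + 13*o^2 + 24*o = o*(o - 8)*(o - 3)*(o + 1)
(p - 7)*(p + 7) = p^2 - 49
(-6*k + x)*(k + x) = -6*k^2 - 5*k*x + x^2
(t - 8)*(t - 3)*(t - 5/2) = t^3 - 27*t^2/2 + 103*t/2 - 60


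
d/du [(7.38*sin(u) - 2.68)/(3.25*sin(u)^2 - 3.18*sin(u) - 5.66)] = (-23.985*sin(u)^2 + 17.42*sin(u) - 50.2932)*cos(u)/(10.5625*sin(u)^4 - 20.67*sin(u)^3 - 26.6776*sin(u)^2 + 35.9976*sin(u) + 32.0356)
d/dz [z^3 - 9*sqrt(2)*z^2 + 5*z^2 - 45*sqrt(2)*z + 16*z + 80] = 3*z^2 - 18*sqrt(2)*z + 10*z - 45*sqrt(2) + 16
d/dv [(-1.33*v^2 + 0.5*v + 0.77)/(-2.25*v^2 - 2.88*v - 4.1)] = (4.9554*v^2 + 14.371*v + 0.1676)/(5.0625*v^4 + 12.96*v^3 + 26.7444*v^2 + 23.616*v + 16.81)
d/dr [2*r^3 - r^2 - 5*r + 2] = 6*r^2 - 2*r - 5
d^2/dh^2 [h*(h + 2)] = 2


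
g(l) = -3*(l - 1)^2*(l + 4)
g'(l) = -3*(l - 1)^2 - 3*(l + 4)*(2*l - 2) = -9*l^2 - 12*l + 21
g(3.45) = -134.16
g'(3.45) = -127.52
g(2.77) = -63.63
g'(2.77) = -81.30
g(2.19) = -26.30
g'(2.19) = -48.44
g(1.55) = -5.04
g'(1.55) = -19.22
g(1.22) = -0.76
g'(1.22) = -7.04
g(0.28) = -6.66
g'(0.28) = 16.93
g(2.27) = -30.34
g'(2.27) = -52.62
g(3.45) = -134.16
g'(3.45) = -127.52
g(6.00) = -750.00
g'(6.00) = -375.00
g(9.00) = -2496.00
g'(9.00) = -816.00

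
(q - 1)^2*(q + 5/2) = q^3 + q^2/2 - 4*q + 5/2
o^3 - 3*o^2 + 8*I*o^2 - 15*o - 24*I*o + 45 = (o - 3)*(o + 3*I)*(o + 5*I)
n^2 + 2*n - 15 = (n - 3)*(n + 5)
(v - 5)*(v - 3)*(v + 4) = v^3 - 4*v^2 - 17*v + 60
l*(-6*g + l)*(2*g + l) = -12*g^2*l - 4*g*l^2 + l^3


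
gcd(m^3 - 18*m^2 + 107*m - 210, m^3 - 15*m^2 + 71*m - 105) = m^2 - 12*m + 35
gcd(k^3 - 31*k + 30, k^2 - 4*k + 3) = k - 1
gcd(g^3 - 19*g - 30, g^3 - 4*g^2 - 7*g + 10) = g^2 - 3*g - 10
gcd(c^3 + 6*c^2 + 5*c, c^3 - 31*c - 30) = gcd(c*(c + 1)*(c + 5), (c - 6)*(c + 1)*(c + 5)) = c^2 + 6*c + 5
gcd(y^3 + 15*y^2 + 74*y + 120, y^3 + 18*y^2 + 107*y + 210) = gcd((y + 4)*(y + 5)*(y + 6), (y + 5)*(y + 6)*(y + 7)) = y^2 + 11*y + 30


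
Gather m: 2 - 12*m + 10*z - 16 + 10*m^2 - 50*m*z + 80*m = 10*m^2 + m*(68 - 50*z) + 10*z - 14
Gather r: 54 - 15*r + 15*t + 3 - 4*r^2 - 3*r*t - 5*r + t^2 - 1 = -4*r^2 + r*(-3*t - 20) + t^2 + 15*t + 56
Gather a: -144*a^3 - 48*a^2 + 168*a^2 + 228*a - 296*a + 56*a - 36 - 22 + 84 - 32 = -144*a^3 + 120*a^2 - 12*a - 6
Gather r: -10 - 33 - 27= -70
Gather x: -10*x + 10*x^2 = 10*x^2 - 10*x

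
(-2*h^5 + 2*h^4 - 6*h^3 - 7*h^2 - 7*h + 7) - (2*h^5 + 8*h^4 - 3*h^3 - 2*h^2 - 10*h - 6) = -4*h^5 - 6*h^4 - 3*h^3 - 5*h^2 + 3*h + 13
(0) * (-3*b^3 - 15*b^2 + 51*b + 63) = 0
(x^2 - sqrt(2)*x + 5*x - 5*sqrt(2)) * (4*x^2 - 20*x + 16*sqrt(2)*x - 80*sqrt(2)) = 4*x^4 + 12*sqrt(2)*x^3 - 132*x^2 - 300*sqrt(2)*x + 800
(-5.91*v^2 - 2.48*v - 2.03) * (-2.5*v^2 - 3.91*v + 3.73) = 14.775*v^4 + 29.3081*v^3 - 7.2725*v^2 - 1.3131*v - 7.5719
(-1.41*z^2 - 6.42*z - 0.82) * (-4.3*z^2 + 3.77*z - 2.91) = 6.063*z^4 + 22.2903*z^3 - 16.5743*z^2 + 15.5908*z + 2.3862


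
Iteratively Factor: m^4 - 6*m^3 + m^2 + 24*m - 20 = (m + 2)*(m^3 - 8*m^2 + 17*m - 10) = (m - 5)*(m + 2)*(m^2 - 3*m + 2) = (m - 5)*(m - 1)*(m + 2)*(m - 2)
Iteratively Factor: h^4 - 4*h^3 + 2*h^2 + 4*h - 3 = (h - 1)*(h^3 - 3*h^2 - h + 3) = (h - 3)*(h - 1)*(h^2 - 1) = (h - 3)*(h - 1)^2*(h + 1)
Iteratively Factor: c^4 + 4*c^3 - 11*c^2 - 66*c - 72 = (c - 4)*(c^3 + 8*c^2 + 21*c + 18) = (c - 4)*(c + 3)*(c^2 + 5*c + 6) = (c - 4)*(c + 3)^2*(c + 2)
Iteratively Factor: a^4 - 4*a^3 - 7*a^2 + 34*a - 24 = (a - 4)*(a^3 - 7*a + 6) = (a - 4)*(a - 2)*(a^2 + 2*a - 3) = (a - 4)*(a - 2)*(a - 1)*(a + 3)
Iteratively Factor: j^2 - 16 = (j - 4)*(j + 4)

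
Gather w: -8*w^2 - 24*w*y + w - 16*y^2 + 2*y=-8*w^2 + w*(1 - 24*y) - 16*y^2 + 2*y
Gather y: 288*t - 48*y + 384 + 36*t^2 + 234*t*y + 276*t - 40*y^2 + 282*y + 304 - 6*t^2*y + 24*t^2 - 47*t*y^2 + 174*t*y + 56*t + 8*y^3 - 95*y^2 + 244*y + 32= 60*t^2 + 620*t + 8*y^3 + y^2*(-47*t - 135) + y*(-6*t^2 + 408*t + 478) + 720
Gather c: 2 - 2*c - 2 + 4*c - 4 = 2*c - 4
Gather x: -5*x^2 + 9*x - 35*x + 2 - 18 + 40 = -5*x^2 - 26*x + 24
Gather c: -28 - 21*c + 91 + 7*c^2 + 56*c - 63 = 7*c^2 + 35*c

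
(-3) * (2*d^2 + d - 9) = -6*d^2 - 3*d + 27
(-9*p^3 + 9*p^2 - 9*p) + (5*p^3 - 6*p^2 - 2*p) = -4*p^3 + 3*p^2 - 11*p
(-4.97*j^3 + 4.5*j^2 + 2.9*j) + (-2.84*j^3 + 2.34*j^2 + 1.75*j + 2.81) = -7.81*j^3 + 6.84*j^2 + 4.65*j + 2.81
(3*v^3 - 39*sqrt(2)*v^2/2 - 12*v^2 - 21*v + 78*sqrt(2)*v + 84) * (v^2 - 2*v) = 3*v^5 - 39*sqrt(2)*v^4/2 - 18*v^4 + 3*v^3 + 117*sqrt(2)*v^3 - 156*sqrt(2)*v^2 + 126*v^2 - 168*v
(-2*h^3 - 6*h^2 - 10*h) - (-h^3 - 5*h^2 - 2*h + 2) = -h^3 - h^2 - 8*h - 2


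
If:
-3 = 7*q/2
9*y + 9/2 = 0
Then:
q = -6/7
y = -1/2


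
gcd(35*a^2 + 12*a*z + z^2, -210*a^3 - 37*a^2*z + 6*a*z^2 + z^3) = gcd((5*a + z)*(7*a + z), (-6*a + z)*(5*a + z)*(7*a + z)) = 35*a^2 + 12*a*z + z^2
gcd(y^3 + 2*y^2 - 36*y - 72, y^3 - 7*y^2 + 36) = y^2 - 4*y - 12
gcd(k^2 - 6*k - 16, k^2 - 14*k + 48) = k - 8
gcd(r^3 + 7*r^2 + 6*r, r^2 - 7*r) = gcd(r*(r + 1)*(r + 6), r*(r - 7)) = r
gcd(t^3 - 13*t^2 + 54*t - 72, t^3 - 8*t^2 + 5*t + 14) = 1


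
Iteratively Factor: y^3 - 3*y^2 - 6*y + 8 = (y + 2)*(y^2 - 5*y + 4) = (y - 4)*(y + 2)*(y - 1)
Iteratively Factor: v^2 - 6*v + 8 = (v - 4)*(v - 2)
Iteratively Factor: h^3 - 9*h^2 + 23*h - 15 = (h - 1)*(h^2 - 8*h + 15) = (h - 5)*(h - 1)*(h - 3)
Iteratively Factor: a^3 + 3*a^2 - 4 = (a + 2)*(a^2 + a - 2) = (a + 2)^2*(a - 1)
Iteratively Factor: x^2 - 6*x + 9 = (x - 3)*(x - 3)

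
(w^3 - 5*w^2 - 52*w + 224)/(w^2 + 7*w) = w - 12 + 32/w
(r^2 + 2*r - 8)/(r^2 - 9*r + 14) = (r + 4)/(r - 7)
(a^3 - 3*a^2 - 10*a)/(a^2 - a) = (a^2 - 3*a - 10)/(a - 1)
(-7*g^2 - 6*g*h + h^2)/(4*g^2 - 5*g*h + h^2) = (-7*g^2 - 6*g*h + h^2)/(4*g^2 - 5*g*h + h^2)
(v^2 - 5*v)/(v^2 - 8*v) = (v - 5)/(v - 8)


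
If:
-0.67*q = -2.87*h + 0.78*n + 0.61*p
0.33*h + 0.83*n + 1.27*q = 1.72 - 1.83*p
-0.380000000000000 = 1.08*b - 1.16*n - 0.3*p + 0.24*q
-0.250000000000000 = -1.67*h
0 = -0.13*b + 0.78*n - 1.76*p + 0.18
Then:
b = -3.12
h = 0.15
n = -1.81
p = -0.47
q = 3.17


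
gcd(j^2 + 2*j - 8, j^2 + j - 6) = j - 2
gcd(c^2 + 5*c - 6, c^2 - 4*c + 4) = 1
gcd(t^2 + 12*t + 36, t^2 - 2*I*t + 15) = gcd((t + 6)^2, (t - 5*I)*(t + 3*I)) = 1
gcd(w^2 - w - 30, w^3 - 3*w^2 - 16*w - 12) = w - 6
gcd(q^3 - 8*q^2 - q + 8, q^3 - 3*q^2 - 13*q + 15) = q - 1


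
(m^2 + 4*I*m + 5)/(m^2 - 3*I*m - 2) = (m + 5*I)/(m - 2*I)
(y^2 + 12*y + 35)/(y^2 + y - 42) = (y + 5)/(y - 6)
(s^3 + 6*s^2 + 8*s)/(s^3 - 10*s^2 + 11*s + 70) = s*(s + 4)/(s^2 - 12*s + 35)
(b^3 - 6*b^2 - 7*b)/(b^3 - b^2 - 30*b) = (-b^2 + 6*b + 7)/(-b^2 + b + 30)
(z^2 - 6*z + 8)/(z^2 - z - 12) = (z - 2)/(z + 3)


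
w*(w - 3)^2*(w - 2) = w^4 - 8*w^3 + 21*w^2 - 18*w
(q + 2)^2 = q^2 + 4*q + 4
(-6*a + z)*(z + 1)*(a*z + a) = -6*a^2*z^2 - 12*a^2*z - 6*a^2 + a*z^3 + 2*a*z^2 + a*z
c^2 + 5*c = c*(c + 5)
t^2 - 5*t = t*(t - 5)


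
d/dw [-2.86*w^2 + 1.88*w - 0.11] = 1.88 - 5.72*w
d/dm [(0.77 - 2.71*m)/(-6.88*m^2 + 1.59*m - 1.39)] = (-18.6448*m^2 + 10.5952*m + 2.5426)/(47.3344*m^4 - 21.8784*m^3 + 21.6545*m^2 - 4.4202*m + 1.9321)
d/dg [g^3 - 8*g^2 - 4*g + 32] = 3*g^2 - 16*g - 4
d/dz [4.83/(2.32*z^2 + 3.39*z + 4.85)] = (-22.4112*z - 16.3737)/(2.32*z^2 + 3.39*z + 4.85)^2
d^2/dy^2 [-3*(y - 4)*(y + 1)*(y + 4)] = -18*y - 6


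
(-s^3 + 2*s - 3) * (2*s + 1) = -2*s^4 - s^3 + 4*s^2 - 4*s - 3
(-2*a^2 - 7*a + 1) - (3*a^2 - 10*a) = -5*a^2 + 3*a + 1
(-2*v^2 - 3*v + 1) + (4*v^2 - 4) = 2*v^2 - 3*v - 3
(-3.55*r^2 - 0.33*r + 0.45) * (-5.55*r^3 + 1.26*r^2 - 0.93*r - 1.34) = 19.7025*r^5 - 2.6415*r^4 + 0.3882*r^3 + 5.6309*r^2 + 0.0237*r - 0.603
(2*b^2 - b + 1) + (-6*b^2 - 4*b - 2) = -4*b^2 - 5*b - 1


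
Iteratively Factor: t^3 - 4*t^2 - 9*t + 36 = (t - 3)*(t^2 - t - 12) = (t - 3)*(t + 3)*(t - 4)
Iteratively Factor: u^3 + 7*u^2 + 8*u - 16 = (u - 1)*(u^2 + 8*u + 16) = (u - 1)*(u + 4)*(u + 4)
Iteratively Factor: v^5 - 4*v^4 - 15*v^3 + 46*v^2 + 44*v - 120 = (v - 2)*(v^4 - 2*v^3 - 19*v^2 + 8*v + 60) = (v - 5)*(v - 2)*(v^3 + 3*v^2 - 4*v - 12) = (v - 5)*(v - 2)^2*(v^2 + 5*v + 6) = (v - 5)*(v - 2)^2*(v + 3)*(v + 2)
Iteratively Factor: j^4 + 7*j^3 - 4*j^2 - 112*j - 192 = (j + 4)*(j^3 + 3*j^2 - 16*j - 48) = (j + 4)^2*(j^2 - j - 12) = (j - 4)*(j + 4)^2*(j + 3)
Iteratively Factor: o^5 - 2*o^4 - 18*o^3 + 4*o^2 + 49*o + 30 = (o + 1)*(o^4 - 3*o^3 - 15*o^2 + 19*o + 30) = (o + 1)*(o + 3)*(o^3 - 6*o^2 + 3*o + 10) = (o - 2)*(o + 1)*(o + 3)*(o^2 - 4*o - 5) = (o - 5)*(o - 2)*(o + 1)*(o + 3)*(o + 1)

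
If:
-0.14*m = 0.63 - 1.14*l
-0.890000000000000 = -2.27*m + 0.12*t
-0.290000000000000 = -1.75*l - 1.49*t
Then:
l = 0.60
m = 0.37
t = -0.51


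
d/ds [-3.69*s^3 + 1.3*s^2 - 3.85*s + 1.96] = -11.07*s^2 + 2.6*s - 3.85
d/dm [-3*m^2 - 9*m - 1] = -6*m - 9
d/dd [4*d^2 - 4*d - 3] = 8*d - 4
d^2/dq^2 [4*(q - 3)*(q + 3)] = 8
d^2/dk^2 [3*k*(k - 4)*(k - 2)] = 18*k - 36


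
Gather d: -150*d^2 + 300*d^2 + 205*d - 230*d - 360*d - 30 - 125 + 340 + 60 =150*d^2 - 385*d + 245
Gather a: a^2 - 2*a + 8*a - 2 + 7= a^2 + 6*a + 5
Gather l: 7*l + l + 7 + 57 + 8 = 8*l + 72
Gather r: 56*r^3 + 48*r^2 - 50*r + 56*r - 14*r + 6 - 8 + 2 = 56*r^3 + 48*r^2 - 8*r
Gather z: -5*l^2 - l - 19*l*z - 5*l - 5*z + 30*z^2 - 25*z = -5*l^2 - 6*l + 30*z^2 + z*(-19*l - 30)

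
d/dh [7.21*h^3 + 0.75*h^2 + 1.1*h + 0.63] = 21.63*h^2 + 1.5*h + 1.1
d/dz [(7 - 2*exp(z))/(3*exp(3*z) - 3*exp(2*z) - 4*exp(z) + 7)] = (12*exp(3*z) - 69*exp(2*z) + 42*exp(z) + 14)*exp(z)/(9*exp(6*z) - 18*exp(5*z) - 15*exp(4*z) + 66*exp(3*z) - 26*exp(2*z) - 56*exp(z) + 49)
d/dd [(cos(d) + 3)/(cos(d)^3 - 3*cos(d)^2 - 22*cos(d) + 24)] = (-33*cos(d)/2 + 3*cos(2*d) + cos(3*d)/2 - 87)*sin(d)/(cos(d)^3 - 3*cos(d)^2 - 22*cos(d) + 24)^2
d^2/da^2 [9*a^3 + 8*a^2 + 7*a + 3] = 54*a + 16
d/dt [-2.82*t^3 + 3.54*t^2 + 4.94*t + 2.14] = -8.46*t^2 + 7.08*t + 4.94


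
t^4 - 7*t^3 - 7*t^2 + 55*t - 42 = (t - 7)*(t - 2)*(t - 1)*(t + 3)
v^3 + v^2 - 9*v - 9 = (v - 3)*(v + 1)*(v + 3)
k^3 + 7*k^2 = k^2*(k + 7)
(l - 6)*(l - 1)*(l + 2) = l^3 - 5*l^2 - 8*l + 12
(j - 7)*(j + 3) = j^2 - 4*j - 21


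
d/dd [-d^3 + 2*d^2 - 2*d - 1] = -3*d^2 + 4*d - 2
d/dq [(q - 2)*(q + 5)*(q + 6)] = 3*q^2 + 18*q + 8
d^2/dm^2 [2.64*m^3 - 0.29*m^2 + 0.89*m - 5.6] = 15.84*m - 0.58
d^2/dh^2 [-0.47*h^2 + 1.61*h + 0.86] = -0.940000000000000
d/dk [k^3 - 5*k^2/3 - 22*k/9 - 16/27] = 3*k^2 - 10*k/3 - 22/9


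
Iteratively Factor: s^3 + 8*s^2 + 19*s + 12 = (s + 1)*(s^2 + 7*s + 12) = (s + 1)*(s + 4)*(s + 3)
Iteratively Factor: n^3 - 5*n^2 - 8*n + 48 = (n - 4)*(n^2 - n - 12) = (n - 4)^2*(n + 3)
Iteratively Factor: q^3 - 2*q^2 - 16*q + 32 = (q - 4)*(q^2 + 2*q - 8) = (q - 4)*(q - 2)*(q + 4)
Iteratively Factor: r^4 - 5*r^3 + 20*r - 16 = (r - 2)*(r^3 - 3*r^2 - 6*r + 8) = (r - 4)*(r - 2)*(r^2 + r - 2) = (r - 4)*(r - 2)*(r + 2)*(r - 1)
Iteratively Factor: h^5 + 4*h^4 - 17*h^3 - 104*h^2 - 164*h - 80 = (h + 2)*(h^4 + 2*h^3 - 21*h^2 - 62*h - 40) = (h - 5)*(h + 2)*(h^3 + 7*h^2 + 14*h + 8) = (h - 5)*(h + 2)^2*(h^2 + 5*h + 4) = (h - 5)*(h + 2)^2*(h + 4)*(h + 1)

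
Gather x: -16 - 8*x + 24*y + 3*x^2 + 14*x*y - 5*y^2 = 3*x^2 + x*(14*y - 8) - 5*y^2 + 24*y - 16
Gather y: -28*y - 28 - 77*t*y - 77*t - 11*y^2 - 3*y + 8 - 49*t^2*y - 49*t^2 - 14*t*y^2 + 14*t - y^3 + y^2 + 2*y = -49*t^2 - 63*t - y^3 + y^2*(-14*t - 10) + y*(-49*t^2 - 77*t - 29) - 20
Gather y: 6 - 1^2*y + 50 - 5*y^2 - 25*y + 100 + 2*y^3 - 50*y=2*y^3 - 5*y^2 - 76*y + 156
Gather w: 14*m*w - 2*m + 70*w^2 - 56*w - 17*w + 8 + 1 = -2*m + 70*w^2 + w*(14*m - 73) + 9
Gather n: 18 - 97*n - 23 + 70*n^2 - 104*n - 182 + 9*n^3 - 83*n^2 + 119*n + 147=9*n^3 - 13*n^2 - 82*n - 40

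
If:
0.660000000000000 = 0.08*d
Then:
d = 8.25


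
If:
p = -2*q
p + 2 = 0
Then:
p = -2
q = 1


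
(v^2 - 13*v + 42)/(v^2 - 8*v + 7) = (v - 6)/(v - 1)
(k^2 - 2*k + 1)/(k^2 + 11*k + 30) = (k^2 - 2*k + 1)/(k^2 + 11*k + 30)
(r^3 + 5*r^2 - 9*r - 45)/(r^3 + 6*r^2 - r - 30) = (r - 3)/(r - 2)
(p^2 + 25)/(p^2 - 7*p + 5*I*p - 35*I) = (p - 5*I)/(p - 7)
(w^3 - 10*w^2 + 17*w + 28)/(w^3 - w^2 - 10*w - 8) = (w - 7)/(w + 2)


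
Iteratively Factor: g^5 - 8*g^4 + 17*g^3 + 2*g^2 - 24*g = (g - 3)*(g^4 - 5*g^3 + 2*g^2 + 8*g) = (g - 3)*(g + 1)*(g^3 - 6*g^2 + 8*g) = (g - 3)*(g - 2)*(g + 1)*(g^2 - 4*g) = g*(g - 3)*(g - 2)*(g + 1)*(g - 4)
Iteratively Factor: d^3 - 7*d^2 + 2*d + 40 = (d - 4)*(d^2 - 3*d - 10) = (d - 4)*(d + 2)*(d - 5)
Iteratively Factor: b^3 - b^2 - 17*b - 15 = (b - 5)*(b^2 + 4*b + 3) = (b - 5)*(b + 1)*(b + 3)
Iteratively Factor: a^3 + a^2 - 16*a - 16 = (a + 1)*(a^2 - 16) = (a - 4)*(a + 1)*(a + 4)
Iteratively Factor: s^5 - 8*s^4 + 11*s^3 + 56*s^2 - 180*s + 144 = (s + 3)*(s^4 - 11*s^3 + 44*s^2 - 76*s + 48) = (s - 4)*(s + 3)*(s^3 - 7*s^2 + 16*s - 12) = (s - 4)*(s - 2)*(s + 3)*(s^2 - 5*s + 6) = (s - 4)*(s - 2)^2*(s + 3)*(s - 3)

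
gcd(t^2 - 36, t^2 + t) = 1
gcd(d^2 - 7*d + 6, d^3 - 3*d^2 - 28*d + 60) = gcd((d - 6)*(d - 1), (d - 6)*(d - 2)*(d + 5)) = d - 6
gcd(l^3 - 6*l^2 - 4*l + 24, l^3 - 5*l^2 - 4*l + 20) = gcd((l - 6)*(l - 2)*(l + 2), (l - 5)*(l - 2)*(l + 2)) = l^2 - 4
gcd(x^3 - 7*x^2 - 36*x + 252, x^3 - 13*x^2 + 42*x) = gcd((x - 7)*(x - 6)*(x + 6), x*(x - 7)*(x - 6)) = x^2 - 13*x + 42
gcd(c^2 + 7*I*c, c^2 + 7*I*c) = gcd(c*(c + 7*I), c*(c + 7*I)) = c^2 + 7*I*c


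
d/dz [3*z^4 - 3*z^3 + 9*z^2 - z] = 12*z^3 - 9*z^2 + 18*z - 1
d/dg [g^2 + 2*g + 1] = 2*g + 2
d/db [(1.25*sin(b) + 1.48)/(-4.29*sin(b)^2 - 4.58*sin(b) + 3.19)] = (5.3625*sin(b)^2 + 12.6984*sin(b) + 10.7659)*cos(b)/(18.4041*sin(b)^4 + 39.2964*sin(b)^3 - 6.3938*sin(b)^2 - 29.2204*sin(b) + 10.1761)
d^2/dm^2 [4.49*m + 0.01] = 0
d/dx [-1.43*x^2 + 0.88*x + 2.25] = 0.88 - 2.86*x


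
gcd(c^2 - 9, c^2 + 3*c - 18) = c - 3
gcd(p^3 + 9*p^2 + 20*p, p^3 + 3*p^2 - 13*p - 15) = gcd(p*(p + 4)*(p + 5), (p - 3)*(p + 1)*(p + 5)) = p + 5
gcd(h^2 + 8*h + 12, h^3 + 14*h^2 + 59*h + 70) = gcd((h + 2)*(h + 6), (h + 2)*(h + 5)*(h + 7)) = h + 2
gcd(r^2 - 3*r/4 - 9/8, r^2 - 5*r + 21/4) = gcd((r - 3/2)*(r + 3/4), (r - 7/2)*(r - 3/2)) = r - 3/2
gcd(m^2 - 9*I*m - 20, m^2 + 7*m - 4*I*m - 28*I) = m - 4*I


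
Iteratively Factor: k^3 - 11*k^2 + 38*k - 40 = (k - 2)*(k^2 - 9*k + 20) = (k - 4)*(k - 2)*(k - 5)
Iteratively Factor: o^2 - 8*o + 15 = (o - 5)*(o - 3)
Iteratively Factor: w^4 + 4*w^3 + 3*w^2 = (w)*(w^3 + 4*w^2 + 3*w) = w*(w + 3)*(w^2 + w) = w^2*(w + 3)*(w + 1)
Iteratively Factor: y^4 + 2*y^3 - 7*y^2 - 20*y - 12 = (y - 3)*(y^3 + 5*y^2 + 8*y + 4) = (y - 3)*(y + 1)*(y^2 + 4*y + 4) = (y - 3)*(y + 1)*(y + 2)*(y + 2)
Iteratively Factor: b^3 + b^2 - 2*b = (b - 1)*(b^2 + 2*b) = b*(b - 1)*(b + 2)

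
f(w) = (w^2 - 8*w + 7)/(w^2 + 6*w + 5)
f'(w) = (-2*w - 6)*(w^2 - 8*w + 7)/(w^2 + 6*w + 5)^2 + (2*w - 8)/(w^2 + 6*w + 5)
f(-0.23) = 2.42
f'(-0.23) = -5.96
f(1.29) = -0.11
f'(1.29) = -0.31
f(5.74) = -0.08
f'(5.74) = 0.07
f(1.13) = -0.06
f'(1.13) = -0.40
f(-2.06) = -8.90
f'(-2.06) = -1.48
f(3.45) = -0.23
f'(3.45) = 0.05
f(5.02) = -0.13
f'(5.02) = 0.07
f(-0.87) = 27.41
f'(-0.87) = -235.63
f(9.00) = 0.11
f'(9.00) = 0.05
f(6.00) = -0.06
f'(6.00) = 0.07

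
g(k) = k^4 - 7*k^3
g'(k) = 4*k^3 - 21*k^2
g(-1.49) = 28.08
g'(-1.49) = -59.85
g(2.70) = -84.64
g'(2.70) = -74.36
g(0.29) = -0.16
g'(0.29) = -1.67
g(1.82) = -31.23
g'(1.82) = -45.45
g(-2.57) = 162.45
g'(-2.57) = -206.60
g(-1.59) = 34.53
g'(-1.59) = -69.17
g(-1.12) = 11.41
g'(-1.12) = -31.96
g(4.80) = -243.30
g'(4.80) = -41.47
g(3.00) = -108.00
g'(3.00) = -81.00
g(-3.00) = 270.00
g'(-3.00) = -297.00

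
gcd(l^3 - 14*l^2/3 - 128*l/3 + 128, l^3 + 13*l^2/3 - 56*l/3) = l - 8/3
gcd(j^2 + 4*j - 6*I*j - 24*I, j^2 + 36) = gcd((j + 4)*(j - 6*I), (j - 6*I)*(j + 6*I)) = j - 6*I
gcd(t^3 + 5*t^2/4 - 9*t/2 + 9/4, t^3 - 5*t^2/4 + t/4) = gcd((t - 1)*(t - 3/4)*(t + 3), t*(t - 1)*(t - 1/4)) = t - 1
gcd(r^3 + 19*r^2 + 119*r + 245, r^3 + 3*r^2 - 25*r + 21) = r + 7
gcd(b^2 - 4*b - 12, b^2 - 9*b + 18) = b - 6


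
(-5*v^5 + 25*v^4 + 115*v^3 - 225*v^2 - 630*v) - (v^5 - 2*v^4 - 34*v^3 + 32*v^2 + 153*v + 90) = -6*v^5 + 27*v^4 + 149*v^3 - 257*v^2 - 783*v - 90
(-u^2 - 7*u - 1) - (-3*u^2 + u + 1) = 2*u^2 - 8*u - 2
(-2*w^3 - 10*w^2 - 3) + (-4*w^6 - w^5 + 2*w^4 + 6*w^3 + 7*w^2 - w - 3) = -4*w^6 - w^5 + 2*w^4 + 4*w^3 - 3*w^2 - w - 6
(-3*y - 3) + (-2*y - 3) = -5*y - 6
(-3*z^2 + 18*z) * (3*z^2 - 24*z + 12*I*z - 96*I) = -9*z^4 + 126*z^3 - 36*I*z^3 - 432*z^2 + 504*I*z^2 - 1728*I*z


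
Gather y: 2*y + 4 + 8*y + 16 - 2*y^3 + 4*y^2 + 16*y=-2*y^3 + 4*y^2 + 26*y + 20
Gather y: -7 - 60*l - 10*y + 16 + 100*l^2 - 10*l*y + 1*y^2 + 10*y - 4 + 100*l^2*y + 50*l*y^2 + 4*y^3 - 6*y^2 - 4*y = 100*l^2 - 60*l + 4*y^3 + y^2*(50*l - 5) + y*(100*l^2 - 10*l - 4) + 5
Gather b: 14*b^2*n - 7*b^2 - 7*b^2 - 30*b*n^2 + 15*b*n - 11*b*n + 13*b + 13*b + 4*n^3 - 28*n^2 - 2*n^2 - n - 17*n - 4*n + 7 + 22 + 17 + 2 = b^2*(14*n - 14) + b*(-30*n^2 + 4*n + 26) + 4*n^3 - 30*n^2 - 22*n + 48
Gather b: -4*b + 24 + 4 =28 - 4*b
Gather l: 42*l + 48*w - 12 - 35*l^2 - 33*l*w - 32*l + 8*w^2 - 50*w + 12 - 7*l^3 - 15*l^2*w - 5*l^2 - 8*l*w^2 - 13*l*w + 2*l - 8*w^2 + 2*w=-7*l^3 + l^2*(-15*w - 40) + l*(-8*w^2 - 46*w + 12)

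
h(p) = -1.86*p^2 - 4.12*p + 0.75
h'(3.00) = -15.28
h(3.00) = -28.35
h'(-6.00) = 18.20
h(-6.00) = -41.49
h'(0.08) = -4.42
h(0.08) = 0.41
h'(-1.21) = 0.38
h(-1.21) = 3.01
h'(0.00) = -4.12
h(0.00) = 0.75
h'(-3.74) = 9.79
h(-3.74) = -9.86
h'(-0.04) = -3.97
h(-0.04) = 0.91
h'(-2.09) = 3.65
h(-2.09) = 1.24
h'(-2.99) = 7.00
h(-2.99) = -3.56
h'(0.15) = -4.68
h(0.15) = 0.09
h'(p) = -3.72*p - 4.12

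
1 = 1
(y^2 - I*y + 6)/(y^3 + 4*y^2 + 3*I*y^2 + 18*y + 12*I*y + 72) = (y + 2*I)/(y^2 + y*(4 + 6*I) + 24*I)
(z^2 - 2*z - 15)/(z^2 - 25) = (z + 3)/(z + 5)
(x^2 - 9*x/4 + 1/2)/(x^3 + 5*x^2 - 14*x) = (x - 1/4)/(x*(x + 7))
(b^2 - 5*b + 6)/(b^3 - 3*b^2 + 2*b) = (b - 3)/(b*(b - 1))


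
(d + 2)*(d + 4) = d^2 + 6*d + 8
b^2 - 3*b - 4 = (b - 4)*(b + 1)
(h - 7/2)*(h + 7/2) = h^2 - 49/4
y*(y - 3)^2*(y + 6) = y^4 - 27*y^2 + 54*y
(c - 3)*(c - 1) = c^2 - 4*c + 3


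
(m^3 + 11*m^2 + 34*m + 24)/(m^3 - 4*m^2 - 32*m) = (m^2 + 7*m + 6)/(m*(m - 8))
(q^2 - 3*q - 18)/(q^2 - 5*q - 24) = (q - 6)/(q - 8)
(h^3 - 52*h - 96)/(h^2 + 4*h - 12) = (h^2 - 6*h - 16)/(h - 2)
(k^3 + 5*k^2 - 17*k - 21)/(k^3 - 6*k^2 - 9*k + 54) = (k^2 + 8*k + 7)/(k^2 - 3*k - 18)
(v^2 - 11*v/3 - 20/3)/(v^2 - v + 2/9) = 3*(3*v^2 - 11*v - 20)/(9*v^2 - 9*v + 2)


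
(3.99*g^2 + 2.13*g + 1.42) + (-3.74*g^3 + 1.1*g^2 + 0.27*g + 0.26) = -3.74*g^3 + 5.09*g^2 + 2.4*g + 1.68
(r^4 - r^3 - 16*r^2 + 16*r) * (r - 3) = r^5 - 4*r^4 - 13*r^3 + 64*r^2 - 48*r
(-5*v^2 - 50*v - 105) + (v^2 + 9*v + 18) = -4*v^2 - 41*v - 87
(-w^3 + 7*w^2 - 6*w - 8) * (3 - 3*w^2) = 3*w^5 - 21*w^4 + 15*w^3 + 45*w^2 - 18*w - 24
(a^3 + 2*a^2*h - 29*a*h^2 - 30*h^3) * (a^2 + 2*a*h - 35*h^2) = a^5 + 4*a^4*h - 60*a^3*h^2 - 158*a^2*h^3 + 955*a*h^4 + 1050*h^5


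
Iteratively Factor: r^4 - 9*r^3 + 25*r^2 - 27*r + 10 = (r - 1)*(r^3 - 8*r^2 + 17*r - 10) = (r - 5)*(r - 1)*(r^2 - 3*r + 2) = (r - 5)*(r - 1)^2*(r - 2)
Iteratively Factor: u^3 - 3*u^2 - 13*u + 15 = (u - 1)*(u^2 - 2*u - 15) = (u - 1)*(u + 3)*(u - 5)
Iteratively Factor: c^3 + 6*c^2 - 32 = (c + 4)*(c^2 + 2*c - 8) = (c + 4)^2*(c - 2)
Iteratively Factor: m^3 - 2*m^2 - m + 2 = (m - 1)*(m^2 - m - 2) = (m - 1)*(m + 1)*(m - 2)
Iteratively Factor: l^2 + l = (l + 1)*(l)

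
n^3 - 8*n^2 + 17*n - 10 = (n - 5)*(n - 2)*(n - 1)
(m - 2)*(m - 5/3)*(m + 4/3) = m^3 - 7*m^2/3 - 14*m/9 + 40/9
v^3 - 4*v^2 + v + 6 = (v - 3)*(v - 2)*(v + 1)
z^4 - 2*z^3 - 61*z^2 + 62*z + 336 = (z - 8)*(z - 3)*(z + 2)*(z + 7)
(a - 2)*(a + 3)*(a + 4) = a^3 + 5*a^2 - 2*a - 24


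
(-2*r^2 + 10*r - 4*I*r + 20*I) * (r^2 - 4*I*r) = -2*r^4 + 10*r^3 + 4*I*r^3 - 16*r^2 - 20*I*r^2 + 80*r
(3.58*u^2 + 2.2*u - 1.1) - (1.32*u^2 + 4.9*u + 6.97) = 2.26*u^2 - 2.7*u - 8.07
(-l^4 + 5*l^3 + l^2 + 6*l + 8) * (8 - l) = l^5 - 13*l^4 + 39*l^3 + 2*l^2 + 40*l + 64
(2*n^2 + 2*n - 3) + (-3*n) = 2*n^2 - n - 3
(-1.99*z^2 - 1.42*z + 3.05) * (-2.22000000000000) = 4.4178*z^2 + 3.1524*z - 6.771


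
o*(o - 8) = o^2 - 8*o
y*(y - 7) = y^2 - 7*y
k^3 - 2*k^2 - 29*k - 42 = (k - 7)*(k + 2)*(k + 3)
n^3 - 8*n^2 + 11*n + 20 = (n - 5)*(n - 4)*(n + 1)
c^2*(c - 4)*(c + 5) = c^4 + c^3 - 20*c^2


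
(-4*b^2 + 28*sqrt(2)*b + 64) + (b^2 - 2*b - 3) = -3*b^2 - 2*b + 28*sqrt(2)*b + 61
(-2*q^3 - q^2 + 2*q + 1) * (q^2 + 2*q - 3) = -2*q^5 - 5*q^4 + 6*q^3 + 8*q^2 - 4*q - 3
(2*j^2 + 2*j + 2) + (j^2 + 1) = 3*j^2 + 2*j + 3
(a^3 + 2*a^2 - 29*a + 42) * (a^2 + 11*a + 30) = a^5 + 13*a^4 + 23*a^3 - 217*a^2 - 408*a + 1260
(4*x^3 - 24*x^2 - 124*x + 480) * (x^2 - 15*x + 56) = 4*x^5 - 84*x^4 + 460*x^3 + 996*x^2 - 14144*x + 26880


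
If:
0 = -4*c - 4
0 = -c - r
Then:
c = -1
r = 1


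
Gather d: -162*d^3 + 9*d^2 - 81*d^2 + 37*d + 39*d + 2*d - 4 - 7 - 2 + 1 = -162*d^3 - 72*d^2 + 78*d - 12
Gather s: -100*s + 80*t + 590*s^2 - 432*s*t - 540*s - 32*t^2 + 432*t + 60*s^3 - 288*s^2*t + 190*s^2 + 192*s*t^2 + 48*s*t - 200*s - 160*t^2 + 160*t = 60*s^3 + s^2*(780 - 288*t) + s*(192*t^2 - 384*t - 840) - 192*t^2 + 672*t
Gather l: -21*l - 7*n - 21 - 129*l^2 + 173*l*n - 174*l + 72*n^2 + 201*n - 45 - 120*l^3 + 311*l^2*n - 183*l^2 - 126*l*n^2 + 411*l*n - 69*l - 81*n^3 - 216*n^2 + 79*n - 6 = -120*l^3 + l^2*(311*n - 312) + l*(-126*n^2 + 584*n - 264) - 81*n^3 - 144*n^2 + 273*n - 72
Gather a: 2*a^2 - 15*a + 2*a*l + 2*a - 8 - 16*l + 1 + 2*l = 2*a^2 + a*(2*l - 13) - 14*l - 7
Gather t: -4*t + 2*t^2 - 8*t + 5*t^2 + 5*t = 7*t^2 - 7*t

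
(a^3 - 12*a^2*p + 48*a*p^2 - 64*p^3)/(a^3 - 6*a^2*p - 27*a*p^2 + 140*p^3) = (-a^2 + 8*a*p - 16*p^2)/(-a^2 + 2*a*p + 35*p^2)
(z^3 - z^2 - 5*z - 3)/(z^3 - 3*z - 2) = (z - 3)/(z - 2)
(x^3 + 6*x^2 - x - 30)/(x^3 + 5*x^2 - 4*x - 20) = (x + 3)/(x + 2)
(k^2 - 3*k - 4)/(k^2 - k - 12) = (k + 1)/(k + 3)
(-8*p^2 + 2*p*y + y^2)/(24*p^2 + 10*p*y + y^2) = (-2*p + y)/(6*p + y)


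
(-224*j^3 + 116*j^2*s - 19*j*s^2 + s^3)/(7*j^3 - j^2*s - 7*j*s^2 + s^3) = (32*j^2 - 12*j*s + s^2)/(-j^2 + s^2)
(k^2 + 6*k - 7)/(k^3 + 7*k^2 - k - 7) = 1/(k + 1)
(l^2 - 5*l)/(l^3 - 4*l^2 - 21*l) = (5 - l)/(-l^2 + 4*l + 21)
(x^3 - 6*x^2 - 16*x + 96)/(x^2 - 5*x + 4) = (x^2 - 2*x - 24)/(x - 1)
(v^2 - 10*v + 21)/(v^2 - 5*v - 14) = (v - 3)/(v + 2)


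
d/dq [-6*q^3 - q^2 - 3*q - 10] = -18*q^2 - 2*q - 3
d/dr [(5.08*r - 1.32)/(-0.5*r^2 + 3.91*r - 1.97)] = (2.54*r^2 - 1.32*r - 4.8464)/(0.25*r^4 - 3.91*r^3 + 17.2581*r^2 - 15.4054*r + 3.8809)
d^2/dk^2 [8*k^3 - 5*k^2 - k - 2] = 48*k - 10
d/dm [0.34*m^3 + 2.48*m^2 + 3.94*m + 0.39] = 1.02*m^2 + 4.96*m + 3.94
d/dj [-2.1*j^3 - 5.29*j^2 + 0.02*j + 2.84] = -6.3*j^2 - 10.58*j + 0.02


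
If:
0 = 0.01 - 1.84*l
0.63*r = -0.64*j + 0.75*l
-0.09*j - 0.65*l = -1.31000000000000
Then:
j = 14.52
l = 0.01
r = -14.74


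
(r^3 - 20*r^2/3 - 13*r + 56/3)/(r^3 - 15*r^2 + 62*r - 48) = (r + 7/3)/(r - 6)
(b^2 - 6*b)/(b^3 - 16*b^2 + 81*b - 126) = b/(b^2 - 10*b + 21)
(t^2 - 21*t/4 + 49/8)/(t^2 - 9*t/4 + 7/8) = (2*t - 7)/(2*t - 1)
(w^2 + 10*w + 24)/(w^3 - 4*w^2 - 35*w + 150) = (w + 4)/(w^2 - 10*w + 25)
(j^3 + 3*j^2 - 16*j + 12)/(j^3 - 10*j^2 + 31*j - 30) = (j^2 + 5*j - 6)/(j^2 - 8*j + 15)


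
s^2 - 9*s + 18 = (s - 6)*(s - 3)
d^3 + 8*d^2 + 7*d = d*(d + 1)*(d + 7)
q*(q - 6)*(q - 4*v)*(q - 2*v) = q^4 - 6*q^3*v - 6*q^3 + 8*q^2*v^2 + 36*q^2*v - 48*q*v^2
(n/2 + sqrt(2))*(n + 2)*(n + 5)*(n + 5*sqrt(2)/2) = n^4/2 + 9*sqrt(2)*n^3/4 + 7*n^3/2 + 10*n^2 + 63*sqrt(2)*n^2/4 + 45*sqrt(2)*n/2 + 35*n + 50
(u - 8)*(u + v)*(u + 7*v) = u^3 + 8*u^2*v - 8*u^2 + 7*u*v^2 - 64*u*v - 56*v^2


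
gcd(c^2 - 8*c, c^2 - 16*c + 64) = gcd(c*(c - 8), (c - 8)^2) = c - 8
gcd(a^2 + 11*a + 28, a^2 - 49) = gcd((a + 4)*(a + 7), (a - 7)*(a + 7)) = a + 7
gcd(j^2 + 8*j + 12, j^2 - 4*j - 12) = j + 2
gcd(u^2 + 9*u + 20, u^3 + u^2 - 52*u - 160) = u^2 + 9*u + 20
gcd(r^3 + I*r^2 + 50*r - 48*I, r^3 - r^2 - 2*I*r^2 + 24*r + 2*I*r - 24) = r - 6*I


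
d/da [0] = 0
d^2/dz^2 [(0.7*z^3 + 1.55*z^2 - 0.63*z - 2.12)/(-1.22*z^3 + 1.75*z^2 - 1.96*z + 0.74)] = (-7.60304*z^6 + 15.669192*z^5 + 44.449236*z^4 - 105.362362*z^3 + 94.331412*z^2 - 39.341004*z + 10.927528)/(1.815848*z^9 - 7.8141*z^8 + 19.960542*z^7 - 33.771223*z^6 + 41.547156*z^5 - 37.584078*z^4 + 24.762952*z^3 - 11.403252*z^2 + 3.219888*z - 0.405224)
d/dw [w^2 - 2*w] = 2*w - 2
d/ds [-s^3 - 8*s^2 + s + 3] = -3*s^2 - 16*s + 1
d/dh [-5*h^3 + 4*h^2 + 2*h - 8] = -15*h^2 + 8*h + 2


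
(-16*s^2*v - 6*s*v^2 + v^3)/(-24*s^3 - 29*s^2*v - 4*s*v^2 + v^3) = v*(2*s + v)/(3*s^2 + 4*s*v + v^2)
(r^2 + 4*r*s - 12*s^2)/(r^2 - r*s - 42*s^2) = (r - 2*s)/(r - 7*s)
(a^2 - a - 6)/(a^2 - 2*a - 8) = (a - 3)/(a - 4)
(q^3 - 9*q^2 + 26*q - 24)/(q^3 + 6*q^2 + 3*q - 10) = (q^3 - 9*q^2 + 26*q - 24)/(q^3 + 6*q^2 + 3*q - 10)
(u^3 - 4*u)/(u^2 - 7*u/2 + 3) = 2*u*(u + 2)/(2*u - 3)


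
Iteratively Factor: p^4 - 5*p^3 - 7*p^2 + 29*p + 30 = (p - 3)*(p^3 - 2*p^2 - 13*p - 10) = (p - 3)*(p + 2)*(p^2 - 4*p - 5) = (p - 5)*(p - 3)*(p + 2)*(p + 1)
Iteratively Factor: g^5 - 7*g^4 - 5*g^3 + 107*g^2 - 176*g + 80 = (g - 5)*(g^4 - 2*g^3 - 15*g^2 + 32*g - 16) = (g - 5)*(g - 1)*(g^3 - g^2 - 16*g + 16) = (g - 5)*(g - 4)*(g - 1)*(g^2 + 3*g - 4) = (g - 5)*(g - 4)*(g - 1)*(g + 4)*(g - 1)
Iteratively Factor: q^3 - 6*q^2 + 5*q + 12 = (q - 3)*(q^2 - 3*q - 4) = (q - 3)*(q + 1)*(q - 4)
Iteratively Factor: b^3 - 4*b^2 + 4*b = (b - 2)*(b^2 - 2*b) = b*(b - 2)*(b - 2)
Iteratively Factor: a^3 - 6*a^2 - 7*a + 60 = (a - 5)*(a^2 - a - 12) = (a - 5)*(a + 3)*(a - 4)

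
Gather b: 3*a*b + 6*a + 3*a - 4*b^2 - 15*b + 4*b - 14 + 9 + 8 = 9*a - 4*b^2 + b*(3*a - 11) + 3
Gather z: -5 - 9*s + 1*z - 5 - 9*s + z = -18*s + 2*z - 10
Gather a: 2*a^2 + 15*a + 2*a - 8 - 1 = 2*a^2 + 17*a - 9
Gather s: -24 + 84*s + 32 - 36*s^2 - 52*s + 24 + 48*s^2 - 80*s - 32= 12*s^2 - 48*s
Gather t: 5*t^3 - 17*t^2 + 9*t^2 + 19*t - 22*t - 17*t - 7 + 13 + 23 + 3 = 5*t^3 - 8*t^2 - 20*t + 32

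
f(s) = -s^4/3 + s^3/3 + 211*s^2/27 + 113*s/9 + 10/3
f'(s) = -4*s^3/3 + s^2 + 422*s/27 + 113/9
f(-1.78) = 0.52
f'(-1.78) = -4.58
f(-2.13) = 1.96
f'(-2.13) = -3.31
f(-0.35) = -0.12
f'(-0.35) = 7.26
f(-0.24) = 0.76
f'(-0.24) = 8.88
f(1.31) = 32.96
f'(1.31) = 31.75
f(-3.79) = -18.92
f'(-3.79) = 40.27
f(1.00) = 23.70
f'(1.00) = 27.85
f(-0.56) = -1.34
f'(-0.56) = 4.35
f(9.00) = -1194.67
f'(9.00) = -737.78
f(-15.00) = -16426.67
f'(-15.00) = 4503.11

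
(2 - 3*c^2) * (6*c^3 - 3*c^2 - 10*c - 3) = -18*c^5 + 9*c^4 + 42*c^3 + 3*c^2 - 20*c - 6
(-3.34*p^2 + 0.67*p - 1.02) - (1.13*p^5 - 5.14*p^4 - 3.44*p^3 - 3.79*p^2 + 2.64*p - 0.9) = -1.13*p^5 + 5.14*p^4 + 3.44*p^3 + 0.45*p^2 - 1.97*p - 0.12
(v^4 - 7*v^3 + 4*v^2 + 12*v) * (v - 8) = v^5 - 15*v^4 + 60*v^3 - 20*v^2 - 96*v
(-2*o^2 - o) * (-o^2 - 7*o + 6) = 2*o^4 + 15*o^3 - 5*o^2 - 6*o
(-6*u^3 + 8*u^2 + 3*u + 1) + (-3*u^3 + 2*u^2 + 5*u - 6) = -9*u^3 + 10*u^2 + 8*u - 5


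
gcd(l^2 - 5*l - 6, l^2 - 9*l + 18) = l - 6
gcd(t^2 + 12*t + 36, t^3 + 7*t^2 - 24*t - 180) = t^2 + 12*t + 36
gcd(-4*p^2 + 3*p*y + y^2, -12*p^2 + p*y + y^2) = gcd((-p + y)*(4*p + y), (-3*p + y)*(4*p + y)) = 4*p + y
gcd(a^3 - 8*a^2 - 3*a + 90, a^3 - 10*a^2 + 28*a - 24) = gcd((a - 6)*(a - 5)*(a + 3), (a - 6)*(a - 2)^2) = a - 6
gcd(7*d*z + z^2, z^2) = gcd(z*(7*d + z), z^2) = z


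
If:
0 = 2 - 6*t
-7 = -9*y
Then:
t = 1/3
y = 7/9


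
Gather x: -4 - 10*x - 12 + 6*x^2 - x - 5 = 6*x^2 - 11*x - 21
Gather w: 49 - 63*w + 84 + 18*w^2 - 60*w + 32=18*w^2 - 123*w + 165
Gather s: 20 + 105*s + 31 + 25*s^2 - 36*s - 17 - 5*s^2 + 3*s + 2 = 20*s^2 + 72*s + 36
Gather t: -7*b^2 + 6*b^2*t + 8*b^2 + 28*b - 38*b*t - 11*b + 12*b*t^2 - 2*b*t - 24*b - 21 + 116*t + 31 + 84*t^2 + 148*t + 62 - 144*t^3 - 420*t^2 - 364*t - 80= b^2 - 7*b - 144*t^3 + t^2*(12*b - 336) + t*(6*b^2 - 40*b - 100) - 8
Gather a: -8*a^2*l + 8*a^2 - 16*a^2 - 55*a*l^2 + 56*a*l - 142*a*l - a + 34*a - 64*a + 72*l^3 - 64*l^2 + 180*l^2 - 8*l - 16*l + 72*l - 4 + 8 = a^2*(-8*l - 8) + a*(-55*l^2 - 86*l - 31) + 72*l^3 + 116*l^2 + 48*l + 4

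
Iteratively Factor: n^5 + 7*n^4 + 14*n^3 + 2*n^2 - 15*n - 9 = (n + 3)*(n^4 + 4*n^3 + 2*n^2 - 4*n - 3) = (n + 1)*(n + 3)*(n^3 + 3*n^2 - n - 3) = (n - 1)*(n + 1)*(n + 3)*(n^2 + 4*n + 3) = (n - 1)*(n + 1)^2*(n + 3)*(n + 3)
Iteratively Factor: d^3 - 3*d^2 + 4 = (d + 1)*(d^2 - 4*d + 4) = (d - 2)*(d + 1)*(d - 2)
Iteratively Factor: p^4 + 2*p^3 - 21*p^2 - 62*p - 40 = (p - 5)*(p^3 + 7*p^2 + 14*p + 8) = (p - 5)*(p + 2)*(p^2 + 5*p + 4) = (p - 5)*(p + 2)*(p + 4)*(p + 1)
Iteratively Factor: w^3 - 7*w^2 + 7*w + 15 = (w - 3)*(w^2 - 4*w - 5) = (w - 3)*(w + 1)*(w - 5)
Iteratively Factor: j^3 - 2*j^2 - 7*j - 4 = (j - 4)*(j^2 + 2*j + 1) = (j - 4)*(j + 1)*(j + 1)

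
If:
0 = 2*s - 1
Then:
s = 1/2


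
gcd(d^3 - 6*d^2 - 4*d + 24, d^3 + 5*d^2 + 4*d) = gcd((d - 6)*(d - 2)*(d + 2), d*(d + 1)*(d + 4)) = 1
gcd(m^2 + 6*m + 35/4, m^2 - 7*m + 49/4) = 1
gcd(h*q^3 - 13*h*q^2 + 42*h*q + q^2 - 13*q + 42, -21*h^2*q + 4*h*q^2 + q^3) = 1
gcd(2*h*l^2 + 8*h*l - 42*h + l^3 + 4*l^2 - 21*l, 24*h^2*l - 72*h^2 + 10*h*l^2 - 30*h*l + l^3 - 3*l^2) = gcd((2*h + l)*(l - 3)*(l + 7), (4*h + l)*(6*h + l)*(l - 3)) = l - 3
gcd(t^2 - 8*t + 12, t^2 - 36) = t - 6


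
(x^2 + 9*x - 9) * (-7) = -7*x^2 - 63*x + 63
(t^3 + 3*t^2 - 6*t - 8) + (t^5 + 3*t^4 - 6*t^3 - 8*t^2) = t^5 + 3*t^4 - 5*t^3 - 5*t^2 - 6*t - 8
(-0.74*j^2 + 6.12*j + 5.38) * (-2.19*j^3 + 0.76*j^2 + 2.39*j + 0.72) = 1.6206*j^5 - 13.9652*j^4 - 8.8996*j^3 + 18.1828*j^2 + 17.2646*j + 3.8736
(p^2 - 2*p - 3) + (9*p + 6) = p^2 + 7*p + 3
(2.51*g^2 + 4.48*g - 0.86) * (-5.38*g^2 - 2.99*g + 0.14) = -13.5038*g^4 - 31.6073*g^3 - 8.417*g^2 + 3.1986*g - 0.1204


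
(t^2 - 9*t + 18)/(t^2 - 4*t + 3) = (t - 6)/(t - 1)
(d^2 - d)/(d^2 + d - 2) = d/(d + 2)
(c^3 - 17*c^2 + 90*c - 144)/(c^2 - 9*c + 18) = c - 8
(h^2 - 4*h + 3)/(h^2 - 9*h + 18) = (h - 1)/(h - 6)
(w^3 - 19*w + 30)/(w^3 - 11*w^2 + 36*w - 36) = (w + 5)/(w - 6)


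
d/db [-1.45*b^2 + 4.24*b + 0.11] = 4.24 - 2.9*b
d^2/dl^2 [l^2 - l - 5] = 2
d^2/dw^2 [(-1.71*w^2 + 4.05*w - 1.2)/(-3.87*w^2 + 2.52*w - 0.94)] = (-2.8421709430404e-14*w^4 - 87.959682*w^3 + 70.509852*w^2 + 18.18126*w - 9.655128)/(57.960603*w^6 - 113.225364*w^5 + 115.963002*w^4 - 71.006544*w^3 + 28.166724*w^2 - 6.680016*w + 0.830584)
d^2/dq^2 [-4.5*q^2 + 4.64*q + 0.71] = -9.00000000000000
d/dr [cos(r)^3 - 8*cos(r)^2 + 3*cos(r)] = (-3*cos(r)^2 + 16*cos(r) - 3)*sin(r)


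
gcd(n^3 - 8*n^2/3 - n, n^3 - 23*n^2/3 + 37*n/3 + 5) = n^2 - 8*n/3 - 1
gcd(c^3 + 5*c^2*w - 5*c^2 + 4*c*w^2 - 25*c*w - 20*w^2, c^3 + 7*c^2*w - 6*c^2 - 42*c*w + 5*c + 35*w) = c - 5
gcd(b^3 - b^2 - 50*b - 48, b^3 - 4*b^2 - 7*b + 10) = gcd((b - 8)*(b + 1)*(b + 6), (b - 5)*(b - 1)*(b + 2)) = 1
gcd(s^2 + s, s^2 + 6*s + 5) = s + 1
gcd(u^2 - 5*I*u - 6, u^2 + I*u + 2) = 1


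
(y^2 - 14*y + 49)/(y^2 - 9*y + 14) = (y - 7)/(y - 2)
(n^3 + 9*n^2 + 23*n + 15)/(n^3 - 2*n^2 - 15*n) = (n^2 + 6*n + 5)/(n*(n - 5))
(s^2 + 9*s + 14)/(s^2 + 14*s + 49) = (s + 2)/(s + 7)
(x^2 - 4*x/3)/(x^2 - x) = (x - 4/3)/(x - 1)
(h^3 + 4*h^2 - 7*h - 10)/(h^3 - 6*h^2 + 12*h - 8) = (h^2 + 6*h + 5)/(h^2 - 4*h + 4)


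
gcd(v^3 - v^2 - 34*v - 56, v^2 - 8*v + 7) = v - 7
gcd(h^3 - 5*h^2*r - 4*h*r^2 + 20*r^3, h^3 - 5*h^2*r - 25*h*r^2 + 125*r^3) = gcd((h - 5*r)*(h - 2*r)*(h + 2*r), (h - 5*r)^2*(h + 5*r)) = -h + 5*r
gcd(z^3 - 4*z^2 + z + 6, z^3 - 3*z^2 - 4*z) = z + 1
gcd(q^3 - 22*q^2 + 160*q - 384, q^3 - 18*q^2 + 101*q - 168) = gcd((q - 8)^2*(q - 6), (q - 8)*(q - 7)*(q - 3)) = q - 8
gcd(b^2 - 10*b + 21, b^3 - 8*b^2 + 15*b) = b - 3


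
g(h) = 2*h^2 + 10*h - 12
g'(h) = 4*h + 10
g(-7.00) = 16.00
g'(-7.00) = -18.00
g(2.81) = 31.89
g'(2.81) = 21.24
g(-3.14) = -23.68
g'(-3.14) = -2.56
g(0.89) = -1.52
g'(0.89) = 13.56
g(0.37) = -8.03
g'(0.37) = 11.48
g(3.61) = 50.16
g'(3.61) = 24.44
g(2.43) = 24.11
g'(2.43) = 19.72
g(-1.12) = -20.69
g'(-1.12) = 5.52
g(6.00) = 120.00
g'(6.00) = 34.00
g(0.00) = -12.00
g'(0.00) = 10.00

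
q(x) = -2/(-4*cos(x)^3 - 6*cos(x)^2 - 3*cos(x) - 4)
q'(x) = -2*(-12*sin(x)*cos(x)^2 - 12*sin(x)*cos(x) - 3*sin(x))/(-4*cos(x)^3 - 6*cos(x)^2 - 3*cos(x) - 4)^2 = 6*(2*cos(x) + 1)^2*sin(x)/(6*cos(x) + 3*cos(2*x) + cos(3*x) + 7)^2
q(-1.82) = 0.56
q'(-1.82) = -0.12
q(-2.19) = 0.57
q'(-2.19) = -0.01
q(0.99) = 0.25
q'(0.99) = 0.34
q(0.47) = 0.14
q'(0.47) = 0.10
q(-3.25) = 0.66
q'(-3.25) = 0.07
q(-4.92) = 0.41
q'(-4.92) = 0.49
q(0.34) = 0.13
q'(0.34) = 0.07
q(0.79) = 0.19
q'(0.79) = 0.23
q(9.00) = 0.62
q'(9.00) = 0.16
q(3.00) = 0.66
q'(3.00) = 0.09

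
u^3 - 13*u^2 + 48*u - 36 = (u - 6)^2*(u - 1)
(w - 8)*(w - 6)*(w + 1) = w^3 - 13*w^2 + 34*w + 48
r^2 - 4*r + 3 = (r - 3)*(r - 1)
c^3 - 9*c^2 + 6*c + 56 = (c - 7)*(c - 4)*(c + 2)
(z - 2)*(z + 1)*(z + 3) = z^3 + 2*z^2 - 5*z - 6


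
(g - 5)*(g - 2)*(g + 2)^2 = g^4 - 3*g^3 - 14*g^2 + 12*g + 40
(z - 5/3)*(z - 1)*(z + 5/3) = z^3 - z^2 - 25*z/9 + 25/9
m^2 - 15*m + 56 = (m - 8)*(m - 7)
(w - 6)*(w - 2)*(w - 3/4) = w^3 - 35*w^2/4 + 18*w - 9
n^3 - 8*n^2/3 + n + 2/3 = (n - 2)*(n - 1)*(n + 1/3)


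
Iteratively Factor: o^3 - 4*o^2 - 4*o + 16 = (o + 2)*(o^2 - 6*o + 8) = (o - 4)*(o + 2)*(o - 2)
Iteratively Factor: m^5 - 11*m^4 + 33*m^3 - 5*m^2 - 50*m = (m)*(m^4 - 11*m^3 + 33*m^2 - 5*m - 50) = m*(m - 5)*(m^3 - 6*m^2 + 3*m + 10) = m*(m - 5)^2*(m^2 - m - 2) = m*(m - 5)^2*(m - 2)*(m + 1)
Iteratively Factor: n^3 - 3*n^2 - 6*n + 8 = (n - 4)*(n^2 + n - 2) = (n - 4)*(n + 2)*(n - 1)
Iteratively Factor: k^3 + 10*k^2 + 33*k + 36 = (k + 3)*(k^2 + 7*k + 12) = (k + 3)^2*(k + 4)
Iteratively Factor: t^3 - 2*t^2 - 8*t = (t + 2)*(t^2 - 4*t) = t*(t + 2)*(t - 4)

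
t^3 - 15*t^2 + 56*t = t*(t - 8)*(t - 7)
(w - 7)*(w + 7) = w^2 - 49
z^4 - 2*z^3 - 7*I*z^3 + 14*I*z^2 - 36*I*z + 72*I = (z - 2)*(z - 6*I)*(z - 3*I)*(z + 2*I)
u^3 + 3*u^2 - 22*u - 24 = (u - 4)*(u + 1)*(u + 6)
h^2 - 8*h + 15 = (h - 5)*(h - 3)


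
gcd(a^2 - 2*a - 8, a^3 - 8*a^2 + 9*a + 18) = 1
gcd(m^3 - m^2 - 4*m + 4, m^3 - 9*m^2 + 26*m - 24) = m - 2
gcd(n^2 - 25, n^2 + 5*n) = n + 5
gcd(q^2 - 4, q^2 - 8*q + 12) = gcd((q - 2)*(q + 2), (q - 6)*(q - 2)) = q - 2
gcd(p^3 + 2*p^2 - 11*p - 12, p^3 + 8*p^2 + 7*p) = p + 1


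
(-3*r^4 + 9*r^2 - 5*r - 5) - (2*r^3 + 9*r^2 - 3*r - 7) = -3*r^4 - 2*r^3 - 2*r + 2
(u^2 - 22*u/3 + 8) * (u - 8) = u^3 - 46*u^2/3 + 200*u/3 - 64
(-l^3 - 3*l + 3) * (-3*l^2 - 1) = 3*l^5 + 10*l^3 - 9*l^2 + 3*l - 3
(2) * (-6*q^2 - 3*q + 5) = -12*q^2 - 6*q + 10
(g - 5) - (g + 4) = -9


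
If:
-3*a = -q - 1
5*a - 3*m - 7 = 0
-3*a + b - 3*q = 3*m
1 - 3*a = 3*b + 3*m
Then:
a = 38/59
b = 56/59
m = -223/177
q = 55/59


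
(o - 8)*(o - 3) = o^2 - 11*o + 24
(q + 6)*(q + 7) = q^2 + 13*q + 42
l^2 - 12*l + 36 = (l - 6)^2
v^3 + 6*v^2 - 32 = (v - 2)*(v + 4)^2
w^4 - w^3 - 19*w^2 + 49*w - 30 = (w - 3)*(w - 2)*(w - 1)*(w + 5)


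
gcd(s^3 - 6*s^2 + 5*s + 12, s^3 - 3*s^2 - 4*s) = s^2 - 3*s - 4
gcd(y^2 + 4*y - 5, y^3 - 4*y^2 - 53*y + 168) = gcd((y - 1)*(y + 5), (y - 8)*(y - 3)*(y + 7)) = 1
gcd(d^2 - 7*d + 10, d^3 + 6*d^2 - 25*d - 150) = d - 5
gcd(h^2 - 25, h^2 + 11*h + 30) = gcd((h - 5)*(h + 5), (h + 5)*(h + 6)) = h + 5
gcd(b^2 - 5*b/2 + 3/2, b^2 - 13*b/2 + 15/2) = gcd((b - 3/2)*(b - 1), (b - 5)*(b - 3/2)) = b - 3/2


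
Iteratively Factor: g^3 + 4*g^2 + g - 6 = (g + 2)*(g^2 + 2*g - 3) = (g + 2)*(g + 3)*(g - 1)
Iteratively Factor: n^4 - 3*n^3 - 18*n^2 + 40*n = (n)*(n^3 - 3*n^2 - 18*n + 40) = n*(n + 4)*(n^2 - 7*n + 10) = n*(n - 5)*(n + 4)*(n - 2)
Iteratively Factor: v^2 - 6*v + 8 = (v - 2)*(v - 4)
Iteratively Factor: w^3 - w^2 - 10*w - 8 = (w - 4)*(w^2 + 3*w + 2) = (w - 4)*(w + 1)*(w + 2)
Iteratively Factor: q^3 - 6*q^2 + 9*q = (q)*(q^2 - 6*q + 9) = q*(q - 3)*(q - 3)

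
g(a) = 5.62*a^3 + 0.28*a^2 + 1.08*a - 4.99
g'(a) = 16.86*a^2 + 0.56*a + 1.08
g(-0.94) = -10.43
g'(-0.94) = 15.45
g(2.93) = 141.94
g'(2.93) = 147.46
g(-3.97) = -356.51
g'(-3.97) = 264.59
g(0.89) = 0.15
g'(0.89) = 14.93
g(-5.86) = -1132.62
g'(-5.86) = 576.76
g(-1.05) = -12.32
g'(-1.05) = 19.08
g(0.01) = -4.98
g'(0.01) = 1.09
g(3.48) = 239.01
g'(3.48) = 207.21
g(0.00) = -4.99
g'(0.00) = 1.08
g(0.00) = -4.99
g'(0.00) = 1.08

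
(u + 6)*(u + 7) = u^2 + 13*u + 42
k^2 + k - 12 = (k - 3)*(k + 4)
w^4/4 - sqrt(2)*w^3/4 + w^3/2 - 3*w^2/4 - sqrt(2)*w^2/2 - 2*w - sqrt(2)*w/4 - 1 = (w/2 + 1/2)*(w/2 + sqrt(2)/2)*(w + 1)*(w - 2*sqrt(2))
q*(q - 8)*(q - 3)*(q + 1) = q^4 - 10*q^3 + 13*q^2 + 24*q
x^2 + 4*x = x*(x + 4)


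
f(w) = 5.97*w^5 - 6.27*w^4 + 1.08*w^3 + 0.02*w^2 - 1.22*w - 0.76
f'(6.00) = 33383.98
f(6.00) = 38522.72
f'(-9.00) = 214390.03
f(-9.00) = -394435.48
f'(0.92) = 3.41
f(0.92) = -1.58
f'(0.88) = 2.13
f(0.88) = -1.69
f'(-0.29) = -0.14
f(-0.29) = -0.49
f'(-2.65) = 1960.22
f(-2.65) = -1106.89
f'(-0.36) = 0.86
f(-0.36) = -0.51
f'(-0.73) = 18.71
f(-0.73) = -3.30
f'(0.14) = -1.21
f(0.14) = -0.93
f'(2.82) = 1349.95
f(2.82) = 688.34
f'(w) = 29.85*w^4 - 25.08*w^3 + 3.24*w^2 + 0.04*w - 1.22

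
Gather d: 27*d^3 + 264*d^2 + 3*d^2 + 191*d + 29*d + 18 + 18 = 27*d^3 + 267*d^2 + 220*d + 36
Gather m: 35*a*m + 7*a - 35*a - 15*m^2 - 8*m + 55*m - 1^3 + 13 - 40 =-28*a - 15*m^2 + m*(35*a + 47) - 28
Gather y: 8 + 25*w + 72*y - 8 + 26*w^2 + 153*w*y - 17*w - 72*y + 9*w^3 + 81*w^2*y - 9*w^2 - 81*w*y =9*w^3 + 17*w^2 + 8*w + y*(81*w^2 + 72*w)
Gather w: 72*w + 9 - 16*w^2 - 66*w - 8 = -16*w^2 + 6*w + 1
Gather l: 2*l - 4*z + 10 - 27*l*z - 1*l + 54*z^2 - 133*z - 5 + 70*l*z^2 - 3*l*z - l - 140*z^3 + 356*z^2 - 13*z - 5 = l*(70*z^2 - 30*z) - 140*z^3 + 410*z^2 - 150*z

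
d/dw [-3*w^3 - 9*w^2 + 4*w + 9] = -9*w^2 - 18*w + 4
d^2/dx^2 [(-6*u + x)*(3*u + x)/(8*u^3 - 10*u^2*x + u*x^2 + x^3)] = 2*(-1832*u^6 + 1044*u^5*x + 606*u^4*x^2 - 223*u^3*x^3 - 87*u^2*x^4 - 9*u*x^5 + x^6)/(512*u^9 - 1920*u^8*x + 2592*u^7*x^2 - 1288*u^6*x^3 - 156*u^5*x^4 + 318*u^4*x^5 - 35*u^3*x^6 - 27*u^2*x^7 + 3*u*x^8 + x^9)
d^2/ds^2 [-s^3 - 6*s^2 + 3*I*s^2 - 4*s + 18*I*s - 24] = -6*s - 12 + 6*I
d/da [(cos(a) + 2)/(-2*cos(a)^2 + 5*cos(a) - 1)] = (-8*cos(a) - cos(2*a) + 10)*sin(a)/(-5*cos(a) + cos(2*a) + 2)^2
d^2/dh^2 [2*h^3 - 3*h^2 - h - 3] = 12*h - 6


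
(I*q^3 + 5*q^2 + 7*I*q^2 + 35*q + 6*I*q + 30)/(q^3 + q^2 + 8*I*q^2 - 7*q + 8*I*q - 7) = (I*q^2 + q*(5 + 6*I) + 30)/(q^2 + 8*I*q - 7)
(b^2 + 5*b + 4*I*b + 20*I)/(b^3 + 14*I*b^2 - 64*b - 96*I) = (b + 5)/(b^2 + 10*I*b - 24)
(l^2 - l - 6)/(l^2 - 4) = (l - 3)/(l - 2)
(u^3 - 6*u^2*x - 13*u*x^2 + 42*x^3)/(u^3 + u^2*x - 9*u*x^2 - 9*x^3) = (-u^2 + 9*u*x - 14*x^2)/(-u^2 + 2*u*x + 3*x^2)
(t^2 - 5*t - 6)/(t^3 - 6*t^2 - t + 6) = 1/(t - 1)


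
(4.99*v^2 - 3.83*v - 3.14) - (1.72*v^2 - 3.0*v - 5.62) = 3.27*v^2 - 0.83*v + 2.48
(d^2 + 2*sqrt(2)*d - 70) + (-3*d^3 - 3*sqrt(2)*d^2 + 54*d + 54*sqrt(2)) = -3*d^3 - 3*sqrt(2)*d^2 + d^2 + 2*sqrt(2)*d + 54*d - 70 + 54*sqrt(2)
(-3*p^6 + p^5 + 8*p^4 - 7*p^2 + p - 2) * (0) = 0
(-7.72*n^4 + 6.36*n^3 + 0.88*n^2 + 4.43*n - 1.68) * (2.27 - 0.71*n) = 5.4812*n^5 - 22.04*n^4 + 13.8124*n^3 - 1.1477*n^2 + 11.2489*n - 3.8136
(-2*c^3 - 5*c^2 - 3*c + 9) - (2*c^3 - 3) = -4*c^3 - 5*c^2 - 3*c + 12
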